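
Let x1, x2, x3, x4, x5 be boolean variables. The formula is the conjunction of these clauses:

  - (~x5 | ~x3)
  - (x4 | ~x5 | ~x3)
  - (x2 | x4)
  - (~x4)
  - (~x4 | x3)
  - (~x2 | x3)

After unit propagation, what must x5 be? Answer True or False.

(~x4) is a unit clause: x4 = False.
(x4 | x2): since x4 = False, the clause reduces to (x2). x2 = True.
In (~x2 | x3), ~x2 is now false; x3 must hold, so x3 = True.
(~x3 | ~x5) with x3 = True leaves only ~x5, so x5 = False.

False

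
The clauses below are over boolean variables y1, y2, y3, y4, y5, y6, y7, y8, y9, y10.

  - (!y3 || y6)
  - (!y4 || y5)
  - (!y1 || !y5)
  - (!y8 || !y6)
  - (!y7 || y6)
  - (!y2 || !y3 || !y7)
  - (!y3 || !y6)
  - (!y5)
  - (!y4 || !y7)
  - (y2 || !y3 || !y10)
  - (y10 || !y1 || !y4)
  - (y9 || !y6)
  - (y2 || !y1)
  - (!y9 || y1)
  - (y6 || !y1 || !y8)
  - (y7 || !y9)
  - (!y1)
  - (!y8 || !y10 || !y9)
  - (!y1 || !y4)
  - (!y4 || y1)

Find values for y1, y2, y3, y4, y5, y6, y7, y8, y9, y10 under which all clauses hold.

y1 = False  y2 = True  y3 = False  y4 = False  y5 = False  y6 = False  y7 = False  y8 = False  y9 = False  y10 = True

Check each clause:
  1. (y6 || !y3) — !y3 is true.
  2. (y5 || !y4) — !y4 is true.
  3. (!y1 || !y5) — !y5 is true.
  4. (!y8 || !y6) — !y8 is true.
  5. (!y7 || y6) — !y7 is true.
  6. (!y7 || !y2 || !y3) — !y7 is true.
  7. (!y3 || !y6) — !y6 is true.
  8. (!y5) — !y5 is true.
  9. (!y7 || !y4) — !y7 is true.
  10. (y2 || !y3 || !y10) — y2 is true.
  11. (!y4 || y10 || !y1) — y10 is true.
  12. (!y6 || y9) — !y6 is true.
  13. (y2 || !y1) — y2 is true.
  14. (y1 || !y9) — !y9 is true.
  15. (y6 || !y8 || !y1) — !y8 is true.
  16. (!y9 || y7) — !y9 is true.
  17. (!y1) — !y1 is true.
  18. (!y8 || !y9 || !y10) — !y8 is true.
  19. (!y4 || !y1) — !y4 is true.
  20. (!y4 || y1) — !y4 is true.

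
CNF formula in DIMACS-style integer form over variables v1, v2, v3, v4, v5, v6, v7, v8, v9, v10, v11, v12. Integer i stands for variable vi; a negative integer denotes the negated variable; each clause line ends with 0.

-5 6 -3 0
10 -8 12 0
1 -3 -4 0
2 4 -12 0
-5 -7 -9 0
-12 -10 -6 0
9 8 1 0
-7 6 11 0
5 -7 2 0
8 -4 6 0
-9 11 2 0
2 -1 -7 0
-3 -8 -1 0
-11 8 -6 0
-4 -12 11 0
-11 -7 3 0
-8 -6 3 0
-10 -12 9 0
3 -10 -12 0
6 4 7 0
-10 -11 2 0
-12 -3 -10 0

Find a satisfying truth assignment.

v1=0, v2=1, v3=0, v4=1, v5=0, v6=0, v7=0, v8=1, v9=0, v10=1, v11=0, v12=0

Check each clause:
  1. (~v3 \/ ~v5 \/ v6) — ~v5 is true.
  2. (v10 \/ ~v8 \/ v12) — v10 is true.
  3. (~v4 \/ ~v3 \/ v1) — ~v3 is true.
  4. (~v12 \/ v4 \/ v2) — v2 is true.
  5. (~v9 \/ ~v7 \/ ~v5) — ~v7 is true.
  6. (~v12 \/ ~v6 \/ ~v10) — ~v6 is true.
  7. (v9 \/ v1 \/ v8) — v8 is true.
  8. (~v7 \/ v6 \/ v11) — ~v7 is true.
  9. (v2 \/ ~v7 \/ v5) — ~v7 is true.
  10. (v6 \/ v8 \/ ~v4) — v8 is true.
  11. (~v9 \/ v11 \/ v2) — v2 is true.
  12. (~v7 \/ v2 \/ ~v1) — ~v7 is true.
  13. (~v8 \/ ~v3 \/ ~v1) — ~v3 is true.
  14. (~v6 \/ v8 \/ ~v11) — v8 is true.
  15. (~v12 \/ v11 \/ ~v4) — ~v12 is true.
  16. (~v7 \/ ~v11 \/ v3) — ~v7 is true.
  17. (~v8 \/ ~v6 \/ v3) — ~v6 is true.
  18. (~v10 \/ v9 \/ ~v12) — ~v12 is true.
  19. (~v10 \/ v3 \/ ~v12) — ~v12 is true.
  20. (v6 \/ v7 \/ v4) — v4 is true.
  21. (v2 \/ ~v10 \/ ~v11) — v2 is true.
  22. (~v10 \/ ~v12 \/ ~v3) — ~v12 is true.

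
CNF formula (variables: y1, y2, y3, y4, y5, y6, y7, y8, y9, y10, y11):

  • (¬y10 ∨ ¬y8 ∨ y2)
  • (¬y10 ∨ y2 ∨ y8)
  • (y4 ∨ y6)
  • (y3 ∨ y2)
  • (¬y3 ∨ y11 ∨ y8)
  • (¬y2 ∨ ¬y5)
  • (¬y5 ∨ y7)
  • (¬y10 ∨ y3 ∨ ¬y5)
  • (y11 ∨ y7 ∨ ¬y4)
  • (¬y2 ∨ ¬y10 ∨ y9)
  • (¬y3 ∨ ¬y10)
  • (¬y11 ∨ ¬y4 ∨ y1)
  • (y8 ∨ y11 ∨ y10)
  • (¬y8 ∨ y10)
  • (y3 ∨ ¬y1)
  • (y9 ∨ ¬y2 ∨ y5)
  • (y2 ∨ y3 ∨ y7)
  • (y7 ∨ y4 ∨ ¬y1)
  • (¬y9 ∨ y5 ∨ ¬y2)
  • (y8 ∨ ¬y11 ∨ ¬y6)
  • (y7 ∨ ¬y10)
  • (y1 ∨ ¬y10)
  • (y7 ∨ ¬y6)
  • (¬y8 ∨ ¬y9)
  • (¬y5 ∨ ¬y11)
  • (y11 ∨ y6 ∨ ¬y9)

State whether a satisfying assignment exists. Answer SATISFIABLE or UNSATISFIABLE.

Try y1 = True.
  then y3 is forced to True.
  then y10 is forced to False.
  then y8 is forced to False.
  then y11 is forced to True.
  then y6 is forced to False.
  then y4 is forced to True.
  then y5 is forced to False.
For the remaining variables, y2 = False, y7 = False, y9 = True works.
So y1=True, y2=False, y3=True, y4=True, y5=False, y6=False, y7=False, y8=False, y9=True, y10=False, y11=True is a satisfying assignment.

SATISFIABLE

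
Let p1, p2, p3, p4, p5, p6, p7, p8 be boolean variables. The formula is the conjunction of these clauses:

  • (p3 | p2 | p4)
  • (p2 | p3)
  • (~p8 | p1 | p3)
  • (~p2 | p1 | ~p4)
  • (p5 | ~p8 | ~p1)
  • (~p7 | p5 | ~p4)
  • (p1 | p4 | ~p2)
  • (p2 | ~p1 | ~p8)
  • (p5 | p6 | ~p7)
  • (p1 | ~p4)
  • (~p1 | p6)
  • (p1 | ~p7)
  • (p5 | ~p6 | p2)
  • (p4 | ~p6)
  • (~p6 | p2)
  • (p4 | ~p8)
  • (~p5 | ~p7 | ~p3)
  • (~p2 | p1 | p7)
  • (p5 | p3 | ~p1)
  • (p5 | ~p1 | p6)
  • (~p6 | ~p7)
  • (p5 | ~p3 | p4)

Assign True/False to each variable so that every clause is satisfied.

p1=1, p2=1, p3=0, p4=1, p5=1, p6=1, p7=0, p8=1

Branch on p1: take p1 = True.
  then p6 is forced to True.
  then p4 is forced to True.
  then p2 is forced to True.
  then p7 is forced to False.
Try p3 = False.
  then p5 is forced to True.
p8 is now unconstrained; take p8 = True.
Check each clause:
  1. (p2 | p4 | p3) — p2 is true.
  2. (p2 | p3) — p2 is true.
  3. (p3 | p1 | ~p8) — p1 is true.
  4. (p1 | ~p4 | ~p2) — p1 is true.
  5. (~p8 | ~p1 | p5) — p5 is true.
  6. (p5 | ~p7 | ~p4) — ~p7 is true.
  7. (~p2 | p4 | p1) — p1 is true.
  8. (p2 | ~p8 | ~p1) — p2 is true.
  9. (p6 | ~p7 | p5) — ~p7 is true.
  10. (~p4 | p1) — p1 is true.
  11. (~p1 | p6) — p6 is true.
  12. (~p7 | p1) — ~p7 is true.
  13. (p5 | p2 | ~p6) — p2 is true.
  14. (p4 | ~p6) — p4 is true.
  15. (p2 | ~p6) — p2 is true.
  16. (p4 | ~p8) — p4 is true.
  17. (~p7 | ~p5 | ~p3) — ~p7 is true.
  18. (~p2 | p1 | p7) — p1 is true.
  19. (~p1 | p5 | p3) — p5 is true.
  20. (p5 | p6 | ~p1) — p5 is true.
  21. (~p7 | ~p6) — ~p7 is true.
  22. (p4 | ~p3 | p5) — p5 is true.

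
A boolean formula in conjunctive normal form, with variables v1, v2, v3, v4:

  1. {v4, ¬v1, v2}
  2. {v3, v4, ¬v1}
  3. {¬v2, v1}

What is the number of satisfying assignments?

9

Split on v1, then v2.
  v1=1, v2=1: remaining (v3,v4) ∈ {(0,1); (1,0); (1,1)} — 3.
  v1=1, v2=0: remaining (v3,v4) ∈ {(0,1); (1,1)} — 2.
  v1=0, v2=1: a clause becomes empty — 0.
  v1=0, v2=0: remaining (v3,v4) ∈ {(0,0); (0,1); (1,0); (1,1)} — 4.
Total: 3 + 2 + 0 + 4 = 9.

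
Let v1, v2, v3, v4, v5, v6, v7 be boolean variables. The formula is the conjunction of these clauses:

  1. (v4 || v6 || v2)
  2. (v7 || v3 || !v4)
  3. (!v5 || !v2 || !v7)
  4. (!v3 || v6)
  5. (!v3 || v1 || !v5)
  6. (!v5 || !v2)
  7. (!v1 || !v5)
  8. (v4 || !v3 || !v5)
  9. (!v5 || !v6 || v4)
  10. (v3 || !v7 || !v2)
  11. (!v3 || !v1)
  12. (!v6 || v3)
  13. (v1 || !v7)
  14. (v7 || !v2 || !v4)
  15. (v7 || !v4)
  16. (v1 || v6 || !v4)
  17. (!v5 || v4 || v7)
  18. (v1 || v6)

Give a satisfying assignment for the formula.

v1=1, v2=0, v3=0, v4=1, v5=0, v6=0, v7=1

Check each clause:
  1. (v6 || v2 || v4) — v4 is true.
  2. (v7 || !v4 || v3) — v7 is true.
  3. (!v2 || !v5 || !v7) — !v5 is true.
  4. (!v3 || v6) — !v3 is true.
  5. (!v5 || !v3 || v1) — v1 is true.
  6. (!v5 || !v2) — !v5 is true.
  7. (!v1 || !v5) — !v5 is true.
  8. (v4 || !v3 || !v5) — !v5 is true.
  9. (!v5 || v4 || !v6) — !v6 is true.
  10. (!v2 || !v7 || v3) — !v2 is true.
  11. (!v1 || !v3) — !v3 is true.
  12. (!v6 || v3) — !v6 is true.
  13. (v1 || !v7) — v1 is true.
  14. (!v2 || !v4 || v7) — !v2 is true.
  15. (!v4 || v7) — v7 is true.
  16. (v1 || v6 || !v4) — v1 is true.
  17. (v4 || !v5 || v7) — !v5 is true.
  18. (v1 || v6) — v1 is true.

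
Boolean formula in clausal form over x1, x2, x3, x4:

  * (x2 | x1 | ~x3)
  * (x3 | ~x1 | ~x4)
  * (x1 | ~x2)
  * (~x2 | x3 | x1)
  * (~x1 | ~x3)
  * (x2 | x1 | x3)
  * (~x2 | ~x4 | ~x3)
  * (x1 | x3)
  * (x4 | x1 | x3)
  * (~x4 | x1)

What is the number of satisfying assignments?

2

Satisfying assignments:
  x1=T x2=F x3=F x4=F
  x1=T x2=T x3=F x4=F
Count: 2.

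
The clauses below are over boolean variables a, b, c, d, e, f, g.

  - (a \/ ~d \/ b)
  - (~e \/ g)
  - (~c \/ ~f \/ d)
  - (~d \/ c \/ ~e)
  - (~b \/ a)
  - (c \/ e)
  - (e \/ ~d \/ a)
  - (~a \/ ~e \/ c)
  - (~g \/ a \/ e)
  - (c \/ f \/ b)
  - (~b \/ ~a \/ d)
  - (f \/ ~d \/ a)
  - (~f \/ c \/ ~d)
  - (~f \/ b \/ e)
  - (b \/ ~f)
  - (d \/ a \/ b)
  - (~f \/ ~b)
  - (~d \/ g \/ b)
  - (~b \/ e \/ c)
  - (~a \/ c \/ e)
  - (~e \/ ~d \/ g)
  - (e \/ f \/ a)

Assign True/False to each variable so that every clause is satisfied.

Try a = True.
For the remaining variables, b = True, c = True, d = True, e = False, f = False, g = False works.
Check each clause:
  1. (~d \/ a \/ b) — a is true.
  2. (~e \/ g) — ~e is true.
  3. (d \/ ~c \/ ~f) — ~f is true.
  4. (~e \/ c \/ ~d) — c is true.
  5. (~b \/ a) — a is true.
  6. (e \/ c) — c is true.
  7. (~d \/ e \/ a) — a is true.
  8. (~a \/ c \/ ~e) — c is true.
  9. (e \/ a \/ ~g) — ~g is true.
  10. (f \/ c \/ b) — b is true.
  11. (d \/ ~b \/ ~a) — d is true.
  12. (~d \/ a \/ f) — a is true.
  13. (c \/ ~f \/ ~d) — ~f is true.
  14. (~f \/ b \/ e) — b is true.
  15. (b \/ ~f) — b is true.
  16. (b \/ a \/ d) — a is true.
  17. (~f \/ ~b) — ~f is true.
  18. (b \/ g \/ ~d) — b is true.
  19. (~b \/ e \/ c) — c is true.
  20. (~a \/ c \/ e) — c is true.
  21. (~d \/ g \/ ~e) — ~e is true.
  22. (e \/ f \/ a) — a is true.

a=T  b=T  c=T  d=T  e=F  f=F  g=F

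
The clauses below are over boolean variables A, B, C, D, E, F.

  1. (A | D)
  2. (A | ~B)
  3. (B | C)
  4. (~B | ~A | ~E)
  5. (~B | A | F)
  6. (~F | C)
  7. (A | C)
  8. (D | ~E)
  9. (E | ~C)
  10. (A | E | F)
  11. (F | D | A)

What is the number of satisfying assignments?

6

Satisfying assignments:
  A=F B=F C=T D=T E=T F=F
  A=F B=F C=T D=T E=T F=T
  A=T B=F C=T D=T E=T F=F
  A=T B=F C=T D=T E=T F=T
  A=T B=T C=F D=F E=F F=F
  A=T B=T C=F D=T E=F F=F
Count: 6.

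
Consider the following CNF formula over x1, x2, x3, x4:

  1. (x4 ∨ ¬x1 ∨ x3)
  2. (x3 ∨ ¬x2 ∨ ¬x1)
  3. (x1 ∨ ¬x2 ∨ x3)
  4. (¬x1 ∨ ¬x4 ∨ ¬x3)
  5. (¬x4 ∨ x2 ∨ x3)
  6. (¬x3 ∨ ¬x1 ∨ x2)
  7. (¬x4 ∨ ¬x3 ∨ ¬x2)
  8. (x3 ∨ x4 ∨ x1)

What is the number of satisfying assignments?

The models are:
  x1=F x2=F x3=T x4=F
  x1=F x2=F x3=T x4=T
  x1=F x2=T x3=T x4=F
  x1=T x2=T x3=T x4=F
That's 4 in total.

4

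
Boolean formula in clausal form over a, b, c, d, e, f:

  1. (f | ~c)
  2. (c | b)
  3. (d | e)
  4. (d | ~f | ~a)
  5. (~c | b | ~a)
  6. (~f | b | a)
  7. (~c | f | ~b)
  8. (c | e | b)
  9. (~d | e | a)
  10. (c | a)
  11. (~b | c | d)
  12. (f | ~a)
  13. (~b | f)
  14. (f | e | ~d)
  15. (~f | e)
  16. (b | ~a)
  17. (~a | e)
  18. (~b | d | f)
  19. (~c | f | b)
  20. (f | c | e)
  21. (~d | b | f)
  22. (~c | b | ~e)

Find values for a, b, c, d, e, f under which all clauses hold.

a = T, b = T, c = F, d = T, e = T, f = T

Set a = True and propagate.
  then f is forced to True.
  then d is forced to True.
  then e is forced to True.
  then b is forced to True.
c is now unconstrained; take c = False.
Every clause has at least one true literal under this assignment.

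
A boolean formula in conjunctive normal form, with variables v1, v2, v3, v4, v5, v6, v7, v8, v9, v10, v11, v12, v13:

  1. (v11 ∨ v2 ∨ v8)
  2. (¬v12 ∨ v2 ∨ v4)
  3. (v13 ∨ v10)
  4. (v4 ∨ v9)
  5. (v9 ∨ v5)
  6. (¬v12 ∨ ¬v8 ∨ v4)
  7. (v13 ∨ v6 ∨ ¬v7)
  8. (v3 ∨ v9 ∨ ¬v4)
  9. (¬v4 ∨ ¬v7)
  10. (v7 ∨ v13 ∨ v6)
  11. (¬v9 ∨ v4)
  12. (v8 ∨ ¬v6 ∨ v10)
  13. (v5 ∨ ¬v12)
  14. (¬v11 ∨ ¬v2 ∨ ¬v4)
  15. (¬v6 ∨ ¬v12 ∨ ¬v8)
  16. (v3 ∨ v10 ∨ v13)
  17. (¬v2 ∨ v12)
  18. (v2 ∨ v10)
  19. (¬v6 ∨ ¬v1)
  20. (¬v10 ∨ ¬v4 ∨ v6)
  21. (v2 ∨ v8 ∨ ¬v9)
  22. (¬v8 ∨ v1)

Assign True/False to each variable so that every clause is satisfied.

v1=0  v2=0  v3=1  v4=1  v5=1  v6=1  v7=0  v8=0  v9=0  v10=1  v11=1  v12=0  v13=1

v3 occurs only positively in the remaining clauses — set v3 = True.
v5 occurs only positively in the remaining clauses — set v5 = True.
Branch on v1: take v1 = False.
  then v8 is forced to False.
Set v2 = False and propagate.
  then v11 is forced to True.
  then v10 is forced to True.
  then v9 is forced to False.
  then v4 is forced to True.
  then v7 is forced to False.
  then v6 is forced to True.
v12, v13 are now unconstrained; take v12 = False, v13 = True.
Every clause has at least one true literal under this assignment.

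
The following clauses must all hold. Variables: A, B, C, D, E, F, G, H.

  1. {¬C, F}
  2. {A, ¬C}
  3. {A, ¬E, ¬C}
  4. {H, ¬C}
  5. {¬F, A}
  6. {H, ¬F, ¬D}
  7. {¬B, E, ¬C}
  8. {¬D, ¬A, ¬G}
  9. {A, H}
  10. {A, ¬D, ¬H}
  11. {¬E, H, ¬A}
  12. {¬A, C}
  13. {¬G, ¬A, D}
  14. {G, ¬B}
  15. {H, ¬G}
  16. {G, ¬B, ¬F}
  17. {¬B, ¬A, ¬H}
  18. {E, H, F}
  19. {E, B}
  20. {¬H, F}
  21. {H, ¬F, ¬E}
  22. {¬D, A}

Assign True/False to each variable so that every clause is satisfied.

A=T, B=F, C=T, D=F, E=T, F=T, G=F, H=T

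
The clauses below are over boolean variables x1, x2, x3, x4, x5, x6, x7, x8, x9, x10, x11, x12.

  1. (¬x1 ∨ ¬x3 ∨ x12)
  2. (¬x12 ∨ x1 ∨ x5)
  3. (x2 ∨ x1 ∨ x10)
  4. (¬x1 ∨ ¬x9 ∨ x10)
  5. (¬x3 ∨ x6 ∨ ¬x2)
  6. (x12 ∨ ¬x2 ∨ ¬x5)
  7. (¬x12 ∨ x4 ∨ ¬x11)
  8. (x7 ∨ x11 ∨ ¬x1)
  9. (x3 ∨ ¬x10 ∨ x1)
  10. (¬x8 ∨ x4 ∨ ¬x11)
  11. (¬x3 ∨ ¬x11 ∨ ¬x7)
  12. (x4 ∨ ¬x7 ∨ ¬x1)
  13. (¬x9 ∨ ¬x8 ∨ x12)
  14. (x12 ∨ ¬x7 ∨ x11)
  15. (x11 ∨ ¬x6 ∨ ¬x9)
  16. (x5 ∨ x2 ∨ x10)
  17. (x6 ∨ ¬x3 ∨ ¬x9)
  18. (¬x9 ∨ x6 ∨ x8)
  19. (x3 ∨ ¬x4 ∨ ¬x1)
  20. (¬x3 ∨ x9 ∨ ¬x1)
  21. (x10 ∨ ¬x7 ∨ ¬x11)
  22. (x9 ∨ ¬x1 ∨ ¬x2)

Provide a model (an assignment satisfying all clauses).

x1=0  x2=1  x3=1  x4=1  x5=1  x6=1  x7=0  x8=1  x9=0  x10=1  x11=0  x12=1

Branch on x1: take x1 = False.
Branch on x2: take x2 = True.
Try x3 = True.
  then x6 is forced to True.
The remaining clauses are satisfied by x4 = True, x5 = True, x7 = False, x8 = True, x9 = False, x10 = True, x11 = False, x12 = True.
Every clause has at least one true literal under this assignment.
Check each clause:
  1. (¬x1 ∨ ¬x3 ∨ x12) — x12 is true.
  2. (x1 ∨ x5 ∨ ¬x12) — x5 is true.
  3. (x1 ∨ x2 ∨ x10) — x2 is true.
  4. (¬x9 ∨ ¬x1 ∨ x10) — x10 is true.
  5. (x6 ∨ ¬x2 ∨ ¬x3) — x6 is true.
  6. (¬x5 ∨ ¬x2 ∨ x12) — x12 is true.
  7. (¬x11 ∨ x4 ∨ ¬x12) — x4 is true.
  8. (x7 ∨ ¬x1 ∨ x11) — ¬x1 is true.
  9. (x1 ∨ x3 ∨ ¬x10) — x3 is true.
  10. (¬x8 ∨ x4 ∨ ¬x11) — x4 is true.
  11. (¬x11 ∨ ¬x7 ∨ ¬x3) — ¬x7 is true.
  12. (x4 ∨ ¬x7 ∨ ¬x1) — ¬x7 is true.
  13. (¬x8 ∨ x12 ∨ ¬x9) — x12 is true.
  14. (¬x7 ∨ x11 ∨ x12) — ¬x7 is true.
  15. (¬x6 ∨ x11 ∨ ¬x9) — ¬x9 is true.
  16. (x5 ∨ x2 ∨ x10) — x10 is true.
  17. (x6 ∨ ¬x3 ∨ ¬x9) — x6 is true.
  18. (¬x9 ∨ x8 ∨ x6) — x8 is true.
  19. (¬x1 ∨ x3 ∨ ¬x4) — x3 is true.
  20. (¬x1 ∨ ¬x3 ∨ x9) — ¬x1 is true.
  21. (¬x11 ∨ ¬x7 ∨ x10) — ¬x7 is true.
  22. (x9 ∨ ¬x2 ∨ ¬x1) — ¬x1 is true.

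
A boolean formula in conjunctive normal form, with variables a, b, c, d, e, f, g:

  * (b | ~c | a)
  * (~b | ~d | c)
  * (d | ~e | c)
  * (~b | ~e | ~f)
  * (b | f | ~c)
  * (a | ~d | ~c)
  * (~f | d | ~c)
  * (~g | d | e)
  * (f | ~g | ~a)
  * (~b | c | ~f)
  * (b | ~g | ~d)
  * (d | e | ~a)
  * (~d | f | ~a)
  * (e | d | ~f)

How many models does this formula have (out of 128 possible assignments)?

Case analysis on d and c:
  d=T, c=T: remaining (a,b,e,f,g) ∈ {(T,F,F,T,F); (T,F,T,T,F); (T,T,F,T,F); (T,T,F,T,T)} — 4.
  d=T, c=F: e free; 3 ways for (a,b,f,g) × 2^1 = 6.
  d=F, c=T: remaining (a,b,e,f,g) ∈ {(F,T,F,F,F); (F,T,T,F,F); (F,T,T,F,T); (T,T,T,F,F)} — 4.
  d=F, c=F: remaining (a,b,e,f,g) ∈ {(F,F,F,F,F); (F,T,F,F,F)} — 2.
Total: 4 + 6 + 4 + 2 = 16.

16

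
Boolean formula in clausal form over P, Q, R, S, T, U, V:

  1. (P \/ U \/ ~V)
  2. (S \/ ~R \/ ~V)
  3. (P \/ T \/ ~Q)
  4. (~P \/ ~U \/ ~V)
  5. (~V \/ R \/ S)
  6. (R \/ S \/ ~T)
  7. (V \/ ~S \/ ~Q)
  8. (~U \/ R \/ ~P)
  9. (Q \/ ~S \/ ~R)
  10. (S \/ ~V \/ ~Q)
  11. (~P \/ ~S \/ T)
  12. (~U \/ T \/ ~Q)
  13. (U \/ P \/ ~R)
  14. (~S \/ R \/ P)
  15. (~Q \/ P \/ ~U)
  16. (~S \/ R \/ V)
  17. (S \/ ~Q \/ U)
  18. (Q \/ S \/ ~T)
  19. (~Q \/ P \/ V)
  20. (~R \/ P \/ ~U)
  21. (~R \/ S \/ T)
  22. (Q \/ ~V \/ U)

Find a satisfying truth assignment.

P = F  Q = F  R = F  S = F  T = F  U = T  V = F

Check each clause:
  1. (~V \/ U \/ P) — ~V is true.
  2. (S \/ ~V \/ ~R) — ~V is true.
  3. (P \/ ~Q \/ T) — ~Q is true.
  4. (~P \/ ~V \/ ~U) — ~V is true.
  5. (S \/ R \/ ~V) — ~V is true.
  6. (~T \/ R \/ S) — ~T is true.
  7. (~Q \/ V \/ ~S) — ~S is true.
  8. (R \/ ~P \/ ~U) — ~P is true.
  9. (~R \/ ~S \/ Q) — ~S is true.
  10. (~V \/ S \/ ~Q) — ~V is true.
  11. (~S \/ T \/ ~P) — ~S is true.
  12. (~Q \/ ~U \/ T) — ~Q is true.
  13. (U \/ ~R \/ P) — ~R is true.
  14. (~S \/ R \/ P) — ~S is true.
  15. (~U \/ P \/ ~Q) — ~Q is true.
  16. (V \/ ~S \/ R) — ~S is true.
  17. (U \/ ~Q \/ S) — ~Q is true.
  18. (~T \/ S \/ Q) — ~T is true.
  19. (~Q \/ V \/ P) — ~Q is true.
  20. (~R \/ P \/ ~U) — ~R is true.
  21. (S \/ ~R \/ T) — ~R is true.
  22. (U \/ ~V \/ Q) — ~V is true.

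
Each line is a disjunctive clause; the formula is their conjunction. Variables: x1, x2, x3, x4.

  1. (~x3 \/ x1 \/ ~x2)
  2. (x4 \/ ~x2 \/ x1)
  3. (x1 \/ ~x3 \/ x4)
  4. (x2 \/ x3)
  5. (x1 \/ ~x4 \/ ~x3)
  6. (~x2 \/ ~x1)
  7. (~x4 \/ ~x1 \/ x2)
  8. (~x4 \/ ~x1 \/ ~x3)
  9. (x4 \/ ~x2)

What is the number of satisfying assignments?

2

The models are:
  x1=F x2=T x3=F x4=T
  x1=T x2=F x3=T x4=F
That's 2 in total.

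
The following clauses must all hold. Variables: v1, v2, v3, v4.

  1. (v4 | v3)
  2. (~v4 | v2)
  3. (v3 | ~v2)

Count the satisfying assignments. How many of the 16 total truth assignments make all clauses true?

The models are:
  v1=F v2=F v3=T v4=F
  v1=F v2=T v3=T v4=F
  v1=F v2=T v3=T v4=T
  v1=T v2=F v3=T v4=F
  v1=T v2=T v3=T v4=F
  v1=T v2=T v3=T v4=T
Count: 6.

6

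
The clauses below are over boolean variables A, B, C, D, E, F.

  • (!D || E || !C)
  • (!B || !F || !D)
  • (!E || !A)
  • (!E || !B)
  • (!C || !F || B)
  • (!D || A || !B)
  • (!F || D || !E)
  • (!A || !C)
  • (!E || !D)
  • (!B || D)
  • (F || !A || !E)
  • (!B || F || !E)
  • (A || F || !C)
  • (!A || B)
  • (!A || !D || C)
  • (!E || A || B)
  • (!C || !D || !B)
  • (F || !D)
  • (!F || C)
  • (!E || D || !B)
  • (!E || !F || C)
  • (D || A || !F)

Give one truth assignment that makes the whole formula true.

A=F, B=F, C=F, D=F, E=F, F=F

Set A = False and propagate.
The remaining clauses are satisfied by B = False, C = False, D = False, E = False, F = False.
Every clause has at least one true literal under this assignment.
Check each clause:
  1. (!D || E || !C) — !D is true.
  2. (!B || !F || !D) — !F is true.
  3. (!A || !E) — !E is true.
  4. (!B || !E) — !E is true.
  5. (!C || B || !F) — !F is true.
  6. (A || !B || !D) — !D is true.
  7. (D || !F || !E) — !F is true.
  8. (!C || !A) — !C is true.
  9. (!E || !D) — !E is true.
  10. (D || !B) — !B is true.
  11. (F || !E || !A) — !E is true.
  12. (!E || F || !B) — !E is true.
  13. (!C || A || F) — !C is true.
  14. (!A || B) — !A is true.
  15. (!A || !D || C) — !D is true.
  16. (A || B || !E) — !E is true.
  17. (!B || !C || !D) — !D is true.
  18. (!D || F) — !D is true.
  19. (C || !F) — !F is true.
  20. (!B || !E || D) — !E is true.
  21. (!E || !F || C) — !F is true.
  22. (!F || D || A) — !F is true.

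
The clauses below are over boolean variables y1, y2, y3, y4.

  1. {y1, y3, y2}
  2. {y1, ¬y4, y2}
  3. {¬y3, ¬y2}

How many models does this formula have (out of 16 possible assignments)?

9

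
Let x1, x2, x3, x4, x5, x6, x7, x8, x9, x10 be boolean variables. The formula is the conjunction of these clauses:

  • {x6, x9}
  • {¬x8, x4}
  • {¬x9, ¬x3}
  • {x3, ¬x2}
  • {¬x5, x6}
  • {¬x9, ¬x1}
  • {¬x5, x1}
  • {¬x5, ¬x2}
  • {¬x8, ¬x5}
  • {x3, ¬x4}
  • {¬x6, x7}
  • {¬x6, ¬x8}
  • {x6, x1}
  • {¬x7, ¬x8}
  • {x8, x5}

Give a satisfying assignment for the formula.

Pure literal: x2 appears only negated; assign x2 = False.
Branch on x1: take x1 = True.
  then x9 is forced to False.
  then x6 is forced to True.
  then x7 is forced to True.
  then x8 is forced to False.
  then x5 is forced to True.
For the remaining variables, x3 = True, x4 = True, x10 = True works.
Every clause has at least one true literal under this assignment.

x1=True, x2=False, x3=True, x4=True, x5=True, x6=True, x7=True, x8=False, x9=False, x10=True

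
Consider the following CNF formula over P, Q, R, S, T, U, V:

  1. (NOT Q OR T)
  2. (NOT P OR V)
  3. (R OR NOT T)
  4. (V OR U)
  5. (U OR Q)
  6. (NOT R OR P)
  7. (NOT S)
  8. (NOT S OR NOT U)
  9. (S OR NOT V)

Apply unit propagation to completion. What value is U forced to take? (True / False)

True

Unit clause (NOT S) sets S = False.
(NOT V OR S) with S = False leaves only NOT V, so V = False.
In (V OR NOT P), V is now false; NOT P must hold, so P = False.
(U OR V) with V = False leaves only U, so U = True.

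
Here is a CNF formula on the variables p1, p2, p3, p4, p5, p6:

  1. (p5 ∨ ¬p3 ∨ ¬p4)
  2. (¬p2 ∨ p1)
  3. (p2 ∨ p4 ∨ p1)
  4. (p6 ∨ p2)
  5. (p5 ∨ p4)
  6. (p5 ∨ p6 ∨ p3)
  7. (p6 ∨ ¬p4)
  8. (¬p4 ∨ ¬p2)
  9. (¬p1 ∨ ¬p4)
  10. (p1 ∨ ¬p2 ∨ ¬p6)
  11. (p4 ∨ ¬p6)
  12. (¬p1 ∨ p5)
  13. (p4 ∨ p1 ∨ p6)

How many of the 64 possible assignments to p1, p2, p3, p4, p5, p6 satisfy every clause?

The models are:
  p1=0 p2=0 p3=0 p4=1 p5=0 p6=1
  p1=0 p2=0 p3=0 p4=1 p5=1 p6=1
  p1=0 p2=0 p3=1 p4=1 p5=1 p6=1
  p1=1 p2=1 p3=0 p4=0 p5=1 p6=0
  p1=1 p2=1 p3=1 p4=0 p5=1 p6=0
That's 5 in total.

5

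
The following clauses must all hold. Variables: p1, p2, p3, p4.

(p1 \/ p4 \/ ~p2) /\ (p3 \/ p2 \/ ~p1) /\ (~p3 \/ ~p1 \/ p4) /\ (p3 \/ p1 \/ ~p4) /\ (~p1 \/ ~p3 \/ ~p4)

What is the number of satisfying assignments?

6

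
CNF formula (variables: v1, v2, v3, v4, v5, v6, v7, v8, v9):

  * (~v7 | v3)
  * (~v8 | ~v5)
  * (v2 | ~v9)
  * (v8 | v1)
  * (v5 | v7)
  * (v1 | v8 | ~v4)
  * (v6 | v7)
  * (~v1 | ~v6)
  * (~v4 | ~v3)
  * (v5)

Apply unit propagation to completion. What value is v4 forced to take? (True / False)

False

Unit clause (v5) sets v5 = True.
In (~v8 | ~v5), ~v5 is now false; ~v8 must hold, so v8 = False.
(v1 | v8) with v8 = False leaves only v1, so v1 = True.
In (~v1 | ~v6), ~v1 is now false; ~v6 must hold, so v6 = False.
(v7 | v6) with v6 = False leaves only v7, so v7 = True.
In (v3 | ~v7), ~v7 is now false; v3 must hold, so v3 = True.
(~v4 | ~v3) with v3 = True leaves only ~v4, so v4 = False.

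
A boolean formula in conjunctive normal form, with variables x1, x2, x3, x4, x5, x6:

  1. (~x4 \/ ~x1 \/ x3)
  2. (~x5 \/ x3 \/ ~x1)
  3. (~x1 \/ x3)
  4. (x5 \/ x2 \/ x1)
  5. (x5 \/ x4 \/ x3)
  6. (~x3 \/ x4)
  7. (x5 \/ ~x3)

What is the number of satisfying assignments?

Case analysis on x3 and x1:
  x3=T, x1=T: remaining (x2,x4,x5,x6) ∈ {(F,T,T,F); (F,T,T,T); (T,T,T,F); (T,T,T,T)} — 4.
  x3=T, x1=F: remaining (x2,x4,x5,x6) ∈ {(F,T,T,F); (F,T,T,T); (T,T,T,F); (T,T,T,T)} — 4.
  x3=F, x1=T: a clause becomes empty — 0.
  x3=F, x1=F: x6 free; 5 ways for (x2,x4,x5) × 2^1 = 10.
Total: 4 + 4 + 0 + 10 = 18.

18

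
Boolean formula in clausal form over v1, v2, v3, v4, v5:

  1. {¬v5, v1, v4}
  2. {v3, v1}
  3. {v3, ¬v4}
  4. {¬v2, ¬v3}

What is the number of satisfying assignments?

11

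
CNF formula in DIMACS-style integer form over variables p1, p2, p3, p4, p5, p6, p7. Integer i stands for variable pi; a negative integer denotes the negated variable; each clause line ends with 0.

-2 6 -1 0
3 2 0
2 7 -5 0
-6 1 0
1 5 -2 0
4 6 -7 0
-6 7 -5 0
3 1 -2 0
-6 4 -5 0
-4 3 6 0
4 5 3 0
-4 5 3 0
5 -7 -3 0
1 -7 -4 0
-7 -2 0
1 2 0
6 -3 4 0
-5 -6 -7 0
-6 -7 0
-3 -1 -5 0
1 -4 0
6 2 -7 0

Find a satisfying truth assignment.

p1=True  p2=False  p3=True  p4=True  p5=False  p6=True  p7=False

Set p1 = True and propagate.
Try p2 = False.
  then p3 is forced to True.
  then p5 is forced to False.
  then p7 is forced to False.
Try p4 = True.
p6 is now unconstrained; take p6 = True.
Every clause has at least one true literal under this assignment.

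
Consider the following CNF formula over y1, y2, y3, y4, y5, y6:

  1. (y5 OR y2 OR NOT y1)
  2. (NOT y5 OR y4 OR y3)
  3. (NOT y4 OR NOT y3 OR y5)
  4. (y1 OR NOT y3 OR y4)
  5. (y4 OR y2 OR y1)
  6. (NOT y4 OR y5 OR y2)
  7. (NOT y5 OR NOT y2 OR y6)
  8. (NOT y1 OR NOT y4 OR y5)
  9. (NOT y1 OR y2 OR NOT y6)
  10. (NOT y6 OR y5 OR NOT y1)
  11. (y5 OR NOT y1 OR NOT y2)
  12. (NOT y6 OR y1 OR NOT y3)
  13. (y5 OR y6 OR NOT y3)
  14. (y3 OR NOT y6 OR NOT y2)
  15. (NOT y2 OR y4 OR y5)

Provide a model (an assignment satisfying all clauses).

y1=False, y2=False, y3=False, y4=True, y5=True, y6=False

Set y1 = False and propagate.
For the remaining variables, y2 = False, y3 = False, y4 = True, y5 = True, y6 = False works.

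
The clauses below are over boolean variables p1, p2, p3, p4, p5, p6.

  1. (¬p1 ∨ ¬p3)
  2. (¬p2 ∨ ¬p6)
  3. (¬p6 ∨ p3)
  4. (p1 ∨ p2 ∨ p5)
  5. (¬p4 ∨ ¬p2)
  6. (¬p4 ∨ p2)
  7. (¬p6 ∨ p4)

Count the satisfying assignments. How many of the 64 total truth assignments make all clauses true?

10

Case analysis on p2 and p4:
  p2=1, p4=1: a clause becomes empty — 0.
  p2=1, p4=0: p5 free; 3 ways for (p1,p3,p6) × 2^1 = 6.
  p2=0, p4=1: a clause becomes empty — 0.
  p2=0, p4=0: remaining (p1,p3,p5,p6) ∈ {(0,0,1,0); (0,1,1,0); (1,0,0,0); (1,0,1,0)} — 4.
Total: 0 + 6 + 0 + 4 = 10.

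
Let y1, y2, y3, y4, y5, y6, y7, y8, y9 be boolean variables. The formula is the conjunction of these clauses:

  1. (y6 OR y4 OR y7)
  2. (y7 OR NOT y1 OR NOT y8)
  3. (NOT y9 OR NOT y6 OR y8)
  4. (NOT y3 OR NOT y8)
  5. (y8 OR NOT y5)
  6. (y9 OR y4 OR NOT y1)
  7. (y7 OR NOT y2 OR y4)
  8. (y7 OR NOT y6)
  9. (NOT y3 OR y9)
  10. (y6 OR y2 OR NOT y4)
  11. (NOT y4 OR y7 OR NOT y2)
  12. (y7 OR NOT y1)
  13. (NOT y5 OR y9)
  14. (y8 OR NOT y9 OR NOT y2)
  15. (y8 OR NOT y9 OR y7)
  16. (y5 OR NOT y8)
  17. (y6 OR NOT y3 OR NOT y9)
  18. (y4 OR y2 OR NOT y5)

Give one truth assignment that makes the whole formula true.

y1=F, y2=T, y3=F, y4=T, y5=F, y6=F, y7=T, y8=F, y9=F

Check each clause:
  1. (y4 OR y6 OR y7) — y4 is true.
  2. (NOT y8 OR y7 OR NOT y1) — NOT y8 is true.
  3. (NOT y6 OR y8 OR NOT y9) — NOT y6 is true.
  4. (NOT y3 OR NOT y8) — NOT y8 is true.
  5. (y8 OR NOT y5) — NOT y5 is true.
  6. (y4 OR NOT y1 OR y9) — y4 is true.
  7. (NOT y2 OR y4 OR y7) — y4 is true.
  8. (y7 OR NOT y6) — NOT y6 is true.
  9. (NOT y3 OR y9) — NOT y3 is true.
  10. (NOT y4 OR y2 OR y6) — y2 is true.
  11. (y7 OR NOT y4 OR NOT y2) — y7 is true.
  12. (NOT y1 OR y7) — NOT y1 is true.
  13. (NOT y5 OR y9) — NOT y5 is true.
  14. (y8 OR NOT y2 OR NOT y9) — NOT y9 is true.
  15. (y8 OR NOT y9 OR y7) — NOT y9 is true.
  16. (y5 OR NOT y8) — NOT y8 is true.
  17. (NOT y9 OR y6 OR NOT y3) — NOT y3 is true.
  18. (NOT y5 OR y4 OR y2) — y2 is true.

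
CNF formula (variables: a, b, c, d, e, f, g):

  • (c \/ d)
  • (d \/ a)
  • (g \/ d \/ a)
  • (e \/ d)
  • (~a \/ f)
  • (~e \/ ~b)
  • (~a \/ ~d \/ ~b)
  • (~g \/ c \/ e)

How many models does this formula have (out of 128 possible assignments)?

Split on d, then a.
  d=T, a=T: 7 of the 32 assignments to (b,c,e,f,g) work.
  d=T, a=F: f free; 10 ways for (b,c,e,g) × 2^1 = 20.
  d=F, a=T: remaining (b,c,e,f,g) ∈ {(F,T,T,T,F); (F,T,T,T,T)} — 2.
  d=F, a=F: a clause becomes empty — 0.
Total: 7 + 20 + 2 + 0 = 29.

29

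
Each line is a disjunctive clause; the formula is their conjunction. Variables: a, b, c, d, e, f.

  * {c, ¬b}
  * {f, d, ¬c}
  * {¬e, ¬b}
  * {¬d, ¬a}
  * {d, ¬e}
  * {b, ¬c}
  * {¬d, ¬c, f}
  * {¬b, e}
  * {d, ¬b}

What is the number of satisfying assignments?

8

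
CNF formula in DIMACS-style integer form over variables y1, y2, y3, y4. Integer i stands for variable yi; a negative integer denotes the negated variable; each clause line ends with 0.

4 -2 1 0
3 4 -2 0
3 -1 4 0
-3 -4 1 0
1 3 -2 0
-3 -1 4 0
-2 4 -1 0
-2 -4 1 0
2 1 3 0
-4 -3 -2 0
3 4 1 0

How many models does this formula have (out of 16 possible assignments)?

Satisfying assignments:
  y1=0 y2=0 y3=1 y4=0
  y1=1 y2=0 y3=0 y4=1
  y1=1 y2=0 y3=1 y4=1
  y1=1 y2=1 y3=0 y4=1
That's 4 in total.

4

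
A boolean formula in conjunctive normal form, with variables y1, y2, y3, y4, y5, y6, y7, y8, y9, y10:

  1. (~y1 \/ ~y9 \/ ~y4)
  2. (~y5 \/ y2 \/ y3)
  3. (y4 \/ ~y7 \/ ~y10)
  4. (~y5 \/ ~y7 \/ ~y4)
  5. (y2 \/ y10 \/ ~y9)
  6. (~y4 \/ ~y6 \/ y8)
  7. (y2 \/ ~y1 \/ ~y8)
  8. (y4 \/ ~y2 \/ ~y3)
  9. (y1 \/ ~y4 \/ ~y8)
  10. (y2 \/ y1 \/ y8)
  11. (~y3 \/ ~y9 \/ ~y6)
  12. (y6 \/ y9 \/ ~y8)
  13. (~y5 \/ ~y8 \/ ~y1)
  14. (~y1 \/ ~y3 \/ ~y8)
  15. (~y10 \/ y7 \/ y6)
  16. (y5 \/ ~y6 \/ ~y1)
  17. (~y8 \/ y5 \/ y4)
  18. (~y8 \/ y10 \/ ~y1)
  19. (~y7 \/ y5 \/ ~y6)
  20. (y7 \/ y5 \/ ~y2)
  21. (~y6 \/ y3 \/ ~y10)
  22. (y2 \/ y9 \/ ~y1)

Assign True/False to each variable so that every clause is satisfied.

y1=T, y2=T, y3=F, y4=F, y5=T, y6=T, y7=T, y8=F, y9=F, y10=F

Check each clause:
  1. (~y4 \/ ~y1 \/ ~y9) — ~y4 is true.
  2. (~y5 \/ y2 \/ y3) — y2 is true.
  3. (~y7 \/ ~y10 \/ y4) — ~y10 is true.
  4. (~y4 \/ ~y5 \/ ~y7) — ~y4 is true.
  5. (~y9 \/ y10 \/ y2) — y2 is true.
  6. (~y6 \/ ~y4 \/ y8) — ~y4 is true.
  7. (~y1 \/ ~y8 \/ y2) — ~y8 is true.
  8. (~y2 \/ y4 \/ ~y3) — ~y3 is true.
  9. (~y8 \/ ~y4 \/ y1) — ~y8 is true.
  10. (y1 \/ y8 \/ y2) — y1 is true.
  11. (~y3 \/ ~y6 \/ ~y9) — ~y3 is true.
  12. (~y8 \/ y9 \/ y6) — ~y8 is true.
  13. (~y5 \/ ~y1 \/ ~y8) — ~y8 is true.
  14. (~y8 \/ ~y3 \/ ~y1) — ~y8 is true.
  15. (y6 \/ ~y10 \/ y7) — y6 is true.
  16. (y5 \/ ~y1 \/ ~y6) — y5 is true.
  17. (y4 \/ ~y8 \/ y5) — ~y8 is true.
  18. (~y8 \/ ~y1 \/ y10) — ~y8 is true.
  19. (y5 \/ ~y7 \/ ~y6) — y5 is true.
  20. (y5 \/ y7 \/ ~y2) — y5 is true.
  21. (~y10 \/ ~y6 \/ y3) — ~y10 is true.
  22. (y9 \/ y2 \/ ~y1) — y2 is true.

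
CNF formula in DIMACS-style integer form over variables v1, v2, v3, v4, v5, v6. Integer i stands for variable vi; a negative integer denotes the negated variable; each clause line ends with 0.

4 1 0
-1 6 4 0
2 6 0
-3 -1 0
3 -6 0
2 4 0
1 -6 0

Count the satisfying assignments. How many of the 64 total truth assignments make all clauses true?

6

Satisfying assignments:
  v1=0 v2=1 v3=0 v4=1 v5=0 v6=0
  v1=0 v2=1 v3=0 v4=1 v5=1 v6=0
  v1=0 v2=1 v3=1 v4=1 v5=0 v6=0
  v1=0 v2=1 v3=1 v4=1 v5=1 v6=0
  v1=1 v2=1 v3=0 v4=1 v5=0 v6=0
  v1=1 v2=1 v3=0 v4=1 v5=1 v6=0
That's 6 in total.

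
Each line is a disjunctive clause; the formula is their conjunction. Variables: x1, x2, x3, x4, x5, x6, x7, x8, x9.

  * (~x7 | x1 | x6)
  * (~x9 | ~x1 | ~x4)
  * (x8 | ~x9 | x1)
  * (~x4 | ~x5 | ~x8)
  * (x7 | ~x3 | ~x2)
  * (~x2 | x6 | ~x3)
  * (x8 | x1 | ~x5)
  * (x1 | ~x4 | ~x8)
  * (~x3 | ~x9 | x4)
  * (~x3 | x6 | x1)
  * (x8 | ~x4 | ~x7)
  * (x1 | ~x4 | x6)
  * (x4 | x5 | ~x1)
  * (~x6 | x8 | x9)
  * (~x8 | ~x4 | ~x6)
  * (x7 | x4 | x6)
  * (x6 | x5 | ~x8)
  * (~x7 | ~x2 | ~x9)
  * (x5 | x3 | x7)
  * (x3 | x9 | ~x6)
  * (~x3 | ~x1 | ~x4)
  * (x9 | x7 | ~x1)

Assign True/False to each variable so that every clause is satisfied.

x2 occurs only negated in the remaining clauses — set x2 = False.
Set x1 = True and propagate.
Branch on x3: take x3 = True.
  then x4 is forced to False.
  then x9 is forced to False.
  then x5 is forced to True.
  then x7 is forced to True.
The remaining clauses are satisfied by x6 = False, x8 = False.
Check each clause:
  1. (x1 | ~x7 | x6) — x1 is true.
  2. (~x1 | ~x9 | ~x4) — ~x4 is true.
  3. (x1 | x8 | ~x9) — x1 is true.
  4. (~x5 | ~x8 | ~x4) — ~x8 is true.
  5. (~x3 | x7 | ~x2) — ~x2 is true.
  6. (x6 | ~x2 | ~x3) — ~x2 is true.
  7. (x1 | x8 | ~x5) — x1 is true.
  8. (~x8 | x1 | ~x4) — ~x8 is true.
  9. (~x9 | ~x3 | x4) — ~x9 is true.
  10. (x1 | x6 | ~x3) — x1 is true.
  11. (~x7 | ~x4 | x8) — ~x4 is true.
  12. (~x4 | x6 | x1) — x1 is true.
  13. (x4 | x5 | ~x1) — x5 is true.
  14. (~x6 | x9 | x8) — ~x6 is true.
  15. (~x6 | ~x4 | ~x8) — ~x8 is true.
  16. (x4 | x6 | x7) — x7 is true.
  17. (x6 | ~x8 | x5) — ~x8 is true.
  18. (~x7 | ~x2 | ~x9) — ~x2 is true.
  19. (x7 | x3 | x5) — x3 is true.
  20. (~x6 | x3 | x9) — ~x6 is true.
  21. (~x4 | ~x3 | ~x1) — ~x4 is true.
  22. (x9 | ~x1 | x7) — x7 is true.

x1 = True, x2 = False, x3 = True, x4 = False, x5 = True, x6 = False, x7 = True, x8 = False, x9 = False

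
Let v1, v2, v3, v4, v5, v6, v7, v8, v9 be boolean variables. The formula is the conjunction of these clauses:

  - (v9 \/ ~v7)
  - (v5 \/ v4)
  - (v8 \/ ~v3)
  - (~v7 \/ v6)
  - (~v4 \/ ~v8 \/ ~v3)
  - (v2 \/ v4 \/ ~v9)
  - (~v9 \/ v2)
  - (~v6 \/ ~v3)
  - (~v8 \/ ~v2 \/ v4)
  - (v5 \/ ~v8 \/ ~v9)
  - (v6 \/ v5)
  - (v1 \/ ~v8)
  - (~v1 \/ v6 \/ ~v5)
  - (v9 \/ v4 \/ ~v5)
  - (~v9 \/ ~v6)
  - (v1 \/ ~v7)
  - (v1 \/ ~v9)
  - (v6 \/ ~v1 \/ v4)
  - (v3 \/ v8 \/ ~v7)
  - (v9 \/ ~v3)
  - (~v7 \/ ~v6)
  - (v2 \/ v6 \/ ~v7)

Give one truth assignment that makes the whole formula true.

v1=T, v2=F, v3=F, v4=T, v5=F, v6=T, v7=F, v8=T, v9=F

Check each clause:
  1. (~v7 \/ v9) — ~v7 is true.
  2. (v5 \/ v4) — v4 is true.
  3. (v8 \/ ~v3) — v8 is true.
  4. (v6 \/ ~v7) — ~v7 is true.
  5. (~v3 \/ ~v8 \/ ~v4) — ~v3 is true.
  6. (~v9 \/ v4 \/ v2) — v4 is true.
  7. (~v9 \/ v2) — ~v9 is true.
  8. (~v6 \/ ~v3) — ~v3 is true.
  9. (~v8 \/ v4 \/ ~v2) — v4 is true.
  10. (~v9 \/ ~v8 \/ v5) — ~v9 is true.
  11. (v6 \/ v5) — v6 is true.
  12. (~v8 \/ v1) — v1 is true.
  13. (~v1 \/ ~v5 \/ v6) — ~v5 is true.
  14. (~v5 \/ v9 \/ v4) — ~v5 is true.
  15. (~v9 \/ ~v6) — ~v9 is true.
  16. (v1 \/ ~v7) — v1 is true.
  17. (~v9 \/ v1) — v1 is true.
  18. (v6 \/ ~v1 \/ v4) — v4 is true.
  19. (~v7 \/ v3 \/ v8) — v8 is true.
  20. (v9 \/ ~v3) — ~v3 is true.
  21. (~v6 \/ ~v7) — ~v7 is true.
  22. (v6 \/ v2 \/ ~v7) — ~v7 is true.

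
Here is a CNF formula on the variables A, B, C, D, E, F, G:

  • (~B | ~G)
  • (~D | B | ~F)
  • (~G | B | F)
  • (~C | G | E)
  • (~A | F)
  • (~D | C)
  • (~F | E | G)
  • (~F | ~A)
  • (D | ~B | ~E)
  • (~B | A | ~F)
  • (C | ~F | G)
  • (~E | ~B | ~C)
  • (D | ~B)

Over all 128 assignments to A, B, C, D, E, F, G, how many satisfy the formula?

9

Case analysis on B and F:
  B=1, F=1: a clause becomes empty — 0.
  B=1, F=0: a clause becomes empty — 0.
  B=0, F=1: 5 of the 32 assignments to (A,C,D,E,G) work.
  B=0, F=0: remaining (A,C,D,E,G) ∈ {(0,0,0,0,0); (0,0,0,1,0); (0,1,0,1,0); (0,1,1,1,0)} — 4.
Total: 0 + 0 + 5 + 4 = 9.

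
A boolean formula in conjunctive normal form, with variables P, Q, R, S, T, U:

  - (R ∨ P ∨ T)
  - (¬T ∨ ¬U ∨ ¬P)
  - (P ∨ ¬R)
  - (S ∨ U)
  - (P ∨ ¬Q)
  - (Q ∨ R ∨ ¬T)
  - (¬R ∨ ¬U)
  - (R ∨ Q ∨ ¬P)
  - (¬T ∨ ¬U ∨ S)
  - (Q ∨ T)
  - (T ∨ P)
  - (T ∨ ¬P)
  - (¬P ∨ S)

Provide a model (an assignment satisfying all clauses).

P=T, Q=F, R=T, S=T, T=T, U=F

Check each clause:
  1. (T ∨ P ∨ R) — P is true.
  2. (¬U ∨ ¬P ∨ ¬T) — ¬U is true.
  3. (¬R ∨ P) — P is true.
  4. (S ∨ U) — S is true.
  5. (P ∨ ¬Q) — P is true.
  6. (¬T ∨ Q ∨ R) — R is true.
  7. (¬R ∨ ¬U) — ¬U is true.
  8. (R ∨ Q ∨ ¬P) — R is true.
  9. (¬T ∨ S ∨ ¬U) — ¬U is true.
  10. (Q ∨ T) — T is true.
  11. (P ∨ T) — P is true.
  12. (T ∨ ¬P) — T is true.
  13. (S ∨ ¬P) — S is true.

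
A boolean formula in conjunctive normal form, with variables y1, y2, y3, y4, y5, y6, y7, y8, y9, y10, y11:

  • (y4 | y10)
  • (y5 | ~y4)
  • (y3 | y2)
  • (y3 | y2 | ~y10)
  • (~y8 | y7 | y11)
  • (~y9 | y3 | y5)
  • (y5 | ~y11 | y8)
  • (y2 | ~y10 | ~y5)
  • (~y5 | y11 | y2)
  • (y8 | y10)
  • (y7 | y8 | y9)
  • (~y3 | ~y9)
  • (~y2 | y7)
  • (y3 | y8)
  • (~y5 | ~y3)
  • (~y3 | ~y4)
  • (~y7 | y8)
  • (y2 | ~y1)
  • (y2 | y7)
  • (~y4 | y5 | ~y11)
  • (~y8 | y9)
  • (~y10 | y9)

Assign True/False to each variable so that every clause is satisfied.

Set y1 = True and propagate.
  then y2 is forced to True.
  then y7 is forced to True.
  then y8 is forced to True.
  then y9 is forced to True.
  then y3 is forced to False.
  then y5 is forced to True.
Try y4 = False.
  then y10 is forced to True.
y6, y11 are now unconstrained; take y6 = True, y11 = False.
Every clause has at least one true literal under this assignment.

y1 = True  y2 = True  y3 = False  y4 = False  y5 = True  y6 = True  y7 = True  y8 = True  y9 = True  y10 = True  y11 = False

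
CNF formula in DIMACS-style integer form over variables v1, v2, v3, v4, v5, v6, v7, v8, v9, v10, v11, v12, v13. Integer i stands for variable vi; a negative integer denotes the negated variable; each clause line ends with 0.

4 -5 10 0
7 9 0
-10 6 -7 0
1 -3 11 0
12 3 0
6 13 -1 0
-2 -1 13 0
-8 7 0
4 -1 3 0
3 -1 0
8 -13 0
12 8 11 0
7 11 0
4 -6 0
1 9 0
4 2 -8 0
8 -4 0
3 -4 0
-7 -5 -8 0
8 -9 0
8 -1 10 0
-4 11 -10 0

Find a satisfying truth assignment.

v1=F, v2=T, v3=F, v4=F, v5=F, v6=F, v7=T, v8=T, v9=T, v10=F, v11=F, v12=T, v13=F

Check each clause:
  1. (v4 \/ v10 \/ ~v5) — ~v5 is true.
  2. (v7 \/ v9) — v9 is true.
  3. (~v7 \/ ~v10 \/ v6) — ~v10 is true.
  4. (v11 \/ v1 \/ ~v3) — ~v3 is true.
  5. (v12 \/ v3) — v12 is true.
  6. (~v1 \/ v6 \/ v13) — ~v1 is true.
  7. (v13 \/ ~v1 \/ ~v2) — ~v1 is true.
  8. (~v8 \/ v7) — v7 is true.
  9. (v3 \/ ~v1 \/ v4) — ~v1 is true.
  10. (v3 \/ ~v1) — ~v1 is true.
  11. (v8 \/ ~v13) — v8 is true.
  12. (v8 \/ v11 \/ v12) — v8 is true.
  13. (v7 \/ v11) — v7 is true.
  14. (~v6 \/ v4) — ~v6 is true.
  15. (v1 \/ v9) — v9 is true.
  16. (v2 \/ ~v8 \/ v4) — v2 is true.
  17. (~v4 \/ v8) — v8 is true.
  18. (v3 \/ ~v4) — ~v4 is true.
  19. (~v8 \/ ~v5 \/ ~v7) — ~v5 is true.
  20. (~v9 \/ v8) — v8 is true.
  21. (v8 \/ ~v1 \/ v10) — v8 is true.
  22. (v11 \/ ~v10 \/ ~v4) — ~v4 is true.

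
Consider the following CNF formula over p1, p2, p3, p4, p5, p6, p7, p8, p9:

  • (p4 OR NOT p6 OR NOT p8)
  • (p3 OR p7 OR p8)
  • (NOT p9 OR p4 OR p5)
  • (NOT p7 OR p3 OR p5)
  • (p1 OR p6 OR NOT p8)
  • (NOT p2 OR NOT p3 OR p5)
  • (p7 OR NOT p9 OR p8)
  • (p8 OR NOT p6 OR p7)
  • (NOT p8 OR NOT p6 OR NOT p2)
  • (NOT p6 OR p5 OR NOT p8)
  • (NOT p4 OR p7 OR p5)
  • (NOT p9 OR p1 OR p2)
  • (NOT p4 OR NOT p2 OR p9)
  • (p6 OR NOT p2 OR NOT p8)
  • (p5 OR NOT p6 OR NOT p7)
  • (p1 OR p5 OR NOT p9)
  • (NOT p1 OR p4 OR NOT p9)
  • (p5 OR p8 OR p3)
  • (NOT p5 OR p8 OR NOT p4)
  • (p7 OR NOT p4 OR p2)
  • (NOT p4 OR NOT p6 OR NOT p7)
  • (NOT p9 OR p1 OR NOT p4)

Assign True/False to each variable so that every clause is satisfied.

Branch on p1: take p1 = False.
Set p2 = False and propagate.
  then p9 is forced to False.
Branch on p3: take p3 = False.
The remaining clauses are satisfied by p4 = False, p5 = True, p6 = False, p7 = True, p8 = False.
Every clause has at least one true literal under this assignment.
Check each clause:
  1. (NOT p6 OR p4 OR NOT p8) — NOT p8 is true.
  2. (p3 OR p7 OR p8) — p7 is true.
  3. (p4 OR p5 OR NOT p9) — p5 is true.
  4. (NOT p7 OR p5 OR p3) — p5 is true.
  5. (p1 OR p6 OR NOT p8) — NOT p8 is true.
  6. (NOT p2 OR NOT p3 OR p5) — p5 is true.
  7. (NOT p9 OR p8 OR p7) — p7 is true.
  8. (p7 OR NOT p6 OR p8) — NOT p6 is true.
  9. (NOT p2 OR NOT p6 OR NOT p8) — NOT p8 is true.
  10. (NOT p8 OR NOT p6 OR p5) — NOT p8 is true.
  11. (p7 OR NOT p4 OR p5) — NOT p4 is true.
  12. (NOT p9 OR p1 OR p2) — NOT p9 is true.
  13. (NOT p4 OR NOT p2 OR p9) — NOT p4 is true.
  14. (p6 OR NOT p2 OR NOT p8) — NOT p8 is true.
  15. (NOT p6 OR NOT p7 OR p5) — NOT p6 is true.
  16. (NOT p9 OR p1 OR p5) — p5 is true.
  17. (NOT p9 OR NOT p1 OR p4) — NOT p1 is true.
  18. (p3 OR p5 OR p8) — p5 is true.
  19. (p8 OR NOT p5 OR NOT p4) — NOT p4 is true.
  20. (p2 OR NOT p4 OR p7) — NOT p4 is true.
  21. (NOT p6 OR NOT p7 OR NOT p4) — NOT p6 is true.
  22. (NOT p4 OR p1 OR NOT p9) — NOT p4 is true.

p1=0, p2=0, p3=0, p4=0, p5=1, p6=0, p7=1, p8=0, p9=0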